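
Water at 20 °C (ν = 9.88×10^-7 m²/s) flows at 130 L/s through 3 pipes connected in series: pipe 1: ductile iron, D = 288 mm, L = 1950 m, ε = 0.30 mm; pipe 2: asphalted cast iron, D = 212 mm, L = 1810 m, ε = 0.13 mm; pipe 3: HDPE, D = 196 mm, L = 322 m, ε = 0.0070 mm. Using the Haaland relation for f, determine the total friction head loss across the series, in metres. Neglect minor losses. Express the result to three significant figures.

H ≈ 154 m

Pipe 1: V = 1.996 m/s, Re = 5.82×10^5, ε/D = 0.00104, f = 0.02031, h_1 = f(L/D)V²/2g = 27.91 m
Pipe 2: V = 3.683 m/s, Re = 7.90×10^5, ε/D = 6.13×10^-4, f = 0.01800, h_2 = f(L/D)V²/2g = 106.3 m
Pipe 3: V = 4.309 m/s, Re = 8.55×10^5, ε/D = 3.57×10^-5, f = 0.01251, h_3 = f(L/D)V²/2g = 19.44 m
Series → Q common, losses add: H = Σh = 153.6 m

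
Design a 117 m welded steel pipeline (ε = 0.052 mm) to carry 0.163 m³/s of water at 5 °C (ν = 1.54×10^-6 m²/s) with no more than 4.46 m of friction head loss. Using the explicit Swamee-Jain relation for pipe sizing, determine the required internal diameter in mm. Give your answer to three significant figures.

Swamee-Jain (Type III): D = 0.66·[ε^1.25·(LQ²/(gh_f))^4.75 + ν·Q^9.4·(L/(gh_f))^5.2]^0.04
LQ²/(gh_f) = 0.07105; L/(gh_f) = 2.674
Term 1 = ε^1.25·(…)^4.75 = 1.55×10^-11; Term 2 = ν·Q^9.4·(…)^5.2 = 1.01×10^-11
D = 0.66·(1.55×10^-11 + 1.01×10^-11)^0.04 = 0.2488 m = 249 mm
Check: V = 3.35 m/s, Re = 5.42×10^5, f = 0.01549, h_f = 4.17 m ≈ 4.46 m ✓

D ≈ 249 mm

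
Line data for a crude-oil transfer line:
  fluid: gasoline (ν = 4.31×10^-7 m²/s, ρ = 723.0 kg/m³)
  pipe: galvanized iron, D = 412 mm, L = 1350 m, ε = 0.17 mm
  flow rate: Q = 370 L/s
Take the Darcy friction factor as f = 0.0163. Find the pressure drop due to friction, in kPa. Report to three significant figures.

V = 4Q/(πD²) = 4·0.370/(π·0.412²) = 2.775 m/s
h_f = f(L/D)V²/(2g) = 0.01630·(1350/0.412)·2.775²/(2·9.81) = 20.97 m
Δp = ρg·h_f = 723.0·9.81·20.97 = 148.7 kPa

Δp ≈ 149 kPa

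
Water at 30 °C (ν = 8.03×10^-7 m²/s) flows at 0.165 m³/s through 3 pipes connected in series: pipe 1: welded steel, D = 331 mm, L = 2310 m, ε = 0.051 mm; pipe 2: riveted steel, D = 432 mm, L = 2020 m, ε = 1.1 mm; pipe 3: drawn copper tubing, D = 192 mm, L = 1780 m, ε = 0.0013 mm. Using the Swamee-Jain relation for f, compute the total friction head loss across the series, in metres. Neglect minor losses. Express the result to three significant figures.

Pipe 1: V = 1.918 m/s, Re = 7.90×10^5, ε/D = 1.54×10^-4, f = 0.01448, h_1 = f(L/D)V²/2g = 18.93 m
Pipe 2: V = 1.126 m/s, Re = 6.06×10^5, ε/D = 0.00255, f = 0.02535, h_2 = f(L/D)V²/2g = 7.657 m
Pipe 3: V = 5.699 m/s, Re = 1.36×10^6, ε/D = 6.77×10^-6, f = 0.01123, h_3 = f(L/D)V²/2g = 172.3 m
Series → Q common, losses add: H = Σh = 198.9 m

H ≈ 199 m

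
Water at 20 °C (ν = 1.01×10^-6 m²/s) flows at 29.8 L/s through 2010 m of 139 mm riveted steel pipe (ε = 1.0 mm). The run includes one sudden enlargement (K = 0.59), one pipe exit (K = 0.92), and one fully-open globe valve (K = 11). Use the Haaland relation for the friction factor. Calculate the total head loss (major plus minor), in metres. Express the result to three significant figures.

H_L ≈ 100 m

V = 4Q/(πD²) = 1.964 m/s; V²/2g = 0.1966 m
Re = 2.70×10^5, ε/D = 0.00719 → f = 0.03433 (Haaland)
Major: h_f = f(L/D)·V²/2g = 0.03433·14460·0.1966 = 97.59 m
Minor: ΣK = 12.5; h_m = ΣK·V²/2g = 2.459 m
Total H_L = 97.59 + 2.459 = 100.0 m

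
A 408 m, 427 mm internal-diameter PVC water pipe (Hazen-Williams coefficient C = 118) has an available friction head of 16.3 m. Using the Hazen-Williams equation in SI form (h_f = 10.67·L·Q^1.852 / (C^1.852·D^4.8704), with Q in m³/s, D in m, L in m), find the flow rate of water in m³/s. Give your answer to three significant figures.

Rearranging: Q = [h_f·C^1.852·D^4.8704 / (10.67·L)]^(1/1.852)
Q = [16.3·118^1.852·0.427^4.8704 / (10.67·408)]^0.540 = 0.6162 m³/s

Q ≈ 0.616 m³/s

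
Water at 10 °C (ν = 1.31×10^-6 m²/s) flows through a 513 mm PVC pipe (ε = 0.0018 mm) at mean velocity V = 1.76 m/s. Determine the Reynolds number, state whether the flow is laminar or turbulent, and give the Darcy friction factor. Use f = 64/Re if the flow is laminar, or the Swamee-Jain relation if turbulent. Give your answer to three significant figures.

Re ≈ 6.89×10^5; turbulent; f ≈ 0.0124

Re = VD/ν = 1.760·0.513/1.31×10^-6 = 6.89×10^5
Re > 4000 → turbulent; ε/D = 3.51×10^-6
Swamee-Jain: f = 0.01244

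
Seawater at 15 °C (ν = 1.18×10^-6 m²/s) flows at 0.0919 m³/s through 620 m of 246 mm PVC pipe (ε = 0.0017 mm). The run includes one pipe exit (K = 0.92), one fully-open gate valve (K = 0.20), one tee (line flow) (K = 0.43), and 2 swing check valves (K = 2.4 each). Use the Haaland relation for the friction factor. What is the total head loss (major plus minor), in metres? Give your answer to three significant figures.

H_L ≈ 7.76 m

V = 4Q/(πD²) = 1.934 m/s; V²/2g = 0.1906 m
Re = 4.03×10^5, ε/D = 6.91×10^-6 → f = 0.01365 (Haaland)
Major: h_f = f(L/D)·V²/2g = 0.01365·2520·0.1906 = 6.554 m
Minor: ΣK = 6.35; h_m = ΣK·V²/2g = 1.210 m
Total H_L = 6.554 + 1.210 = 7.764 m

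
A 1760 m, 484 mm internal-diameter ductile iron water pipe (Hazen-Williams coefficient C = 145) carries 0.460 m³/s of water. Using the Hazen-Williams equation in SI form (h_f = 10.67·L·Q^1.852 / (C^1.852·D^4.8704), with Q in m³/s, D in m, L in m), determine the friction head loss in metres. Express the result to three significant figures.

h_f = 10.67·1760·0.460^1.852 / (145^1.852·0.484^4.8704) = 15.18 m

h_f ≈ 15.2 m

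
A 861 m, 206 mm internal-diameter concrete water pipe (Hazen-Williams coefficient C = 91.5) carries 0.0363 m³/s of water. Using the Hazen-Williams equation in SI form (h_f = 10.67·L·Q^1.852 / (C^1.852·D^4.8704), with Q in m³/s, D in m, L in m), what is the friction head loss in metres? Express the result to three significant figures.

h_f ≈ 10.1 m

h_f = 10.67·861·0.0363^1.852 / (91.5^1.852·0.206^4.8704) = 10.12 m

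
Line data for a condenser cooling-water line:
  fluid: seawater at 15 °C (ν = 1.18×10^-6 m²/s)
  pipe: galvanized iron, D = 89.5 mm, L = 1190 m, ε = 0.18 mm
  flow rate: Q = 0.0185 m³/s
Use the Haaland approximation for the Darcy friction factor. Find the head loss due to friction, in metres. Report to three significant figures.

h_f ≈ 142 m

V = 4Q/(πD²) = 4·0.0185/(π·0.0895²) = 2.941 m/s
Re = VD/ν = 2.941·0.0895/1.18×10^-6 = 2.23×10^5 → turbulent
ε/D = 0.18/89.5 = 0.00201
Haaland: f = 0.02421
h_f = f(L/D)V²/(2g) = 0.02421·(1190/0.0895)·2.941²/(2·9.81) = 141.9 m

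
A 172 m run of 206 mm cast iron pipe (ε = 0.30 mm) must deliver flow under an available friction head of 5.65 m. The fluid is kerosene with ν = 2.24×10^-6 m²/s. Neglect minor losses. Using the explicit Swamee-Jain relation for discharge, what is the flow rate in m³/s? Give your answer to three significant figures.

Swamee-Jain (Type II): Q = -0.965·√(gD⁵h_f/L)·ln[ε/(3.7D) + √(3.17ν²L/(gD³h_f))]
√(gD⁵h_f/L) = √(9.81·0.206⁵·5.65/172) = 0.01093
ε/(3.7D) = 3.94×10^-4; √(3.17ν²L/(gD³h_f)) = 7.51×10^-5
Q = -0.965·0.01093·ln(4.687×10^-4) = 0.08088 m³/s
Check: V = 2.43 m/s, Re = 2.23×10^5, f = 0.02272, h_f = 5.69 m ≈ 5.65 m ✓

Q ≈ 0.0809 m³/s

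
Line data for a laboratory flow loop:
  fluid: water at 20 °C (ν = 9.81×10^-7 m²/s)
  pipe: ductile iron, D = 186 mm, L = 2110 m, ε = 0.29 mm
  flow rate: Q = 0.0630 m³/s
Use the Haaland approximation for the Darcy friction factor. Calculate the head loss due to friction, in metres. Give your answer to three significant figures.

h_f ≈ 69.7 m

V = 4Q/(πD²) = 4·0.0630/(π·0.186²) = 2.319 m/s
Re = VD/ν = 2.319·0.186/9.81×10^-7 = 4.40×10^5 → turbulent
ε/D = 0.29/186 = 0.00156
Haaland: f = 0.02242
h_f = f(L/D)V²/(2g) = 0.02242·(2110/0.186)·2.319²/(2·9.81) = 69.69 m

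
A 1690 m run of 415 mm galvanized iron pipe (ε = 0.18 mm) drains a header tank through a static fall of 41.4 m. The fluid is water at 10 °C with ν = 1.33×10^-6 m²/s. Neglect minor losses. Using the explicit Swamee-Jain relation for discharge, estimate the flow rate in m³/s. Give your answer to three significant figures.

Q ≈ 0.468 m³/s

Swamee-Jain (Type II): Q = -0.965·√(gD⁵h_f/L)·ln[ε/(3.7D) + √(3.17ν²L/(gD³h_f))]
√(gD⁵h_f/L) = √(9.81·0.415⁵·41.4/1690) = 0.05439
ε/(3.7D) = 1.17×10^-4; √(3.17ν²L/(gD³h_f)) = 1.81×10^-5
Q = -0.965·0.05439·ln(1.353×10^-4) = 0.4675 m³/s
Check: V = 3.46 m/s, Re = 1.08×10^6, f = 0.01679, h_f = 41.6 m ≈ 41.4 m ✓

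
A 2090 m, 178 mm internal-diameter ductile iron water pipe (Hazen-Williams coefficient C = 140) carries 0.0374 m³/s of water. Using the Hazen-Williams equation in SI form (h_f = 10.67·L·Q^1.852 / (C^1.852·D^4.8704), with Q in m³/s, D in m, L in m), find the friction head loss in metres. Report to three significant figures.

h_f ≈ 24.1 m

h_f = 10.67·2090·0.0374^1.852 / (140^1.852·0.178^4.8704) = 24.07 m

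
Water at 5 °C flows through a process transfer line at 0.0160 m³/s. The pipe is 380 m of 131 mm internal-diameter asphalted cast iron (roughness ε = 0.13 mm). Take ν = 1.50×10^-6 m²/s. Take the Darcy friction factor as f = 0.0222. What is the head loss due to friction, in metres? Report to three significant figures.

h_f ≈ 4.63 m

V = 4Q/(πD²) = 4·0.0160/(π·0.131²) = 1.187 m/s
h_f = f(L/D)V²/(2g) = 0.02220·(380/0.131)·1.187²/(2·9.81) = 4.625 m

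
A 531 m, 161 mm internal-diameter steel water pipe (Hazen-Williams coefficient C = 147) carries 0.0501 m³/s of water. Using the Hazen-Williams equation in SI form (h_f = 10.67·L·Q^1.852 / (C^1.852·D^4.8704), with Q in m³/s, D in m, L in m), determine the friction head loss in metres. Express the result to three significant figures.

h_f = 10.67·531·0.0501^1.852 / (147^1.852·0.161^4.8704) = 15.65 m

h_f ≈ 15.7 m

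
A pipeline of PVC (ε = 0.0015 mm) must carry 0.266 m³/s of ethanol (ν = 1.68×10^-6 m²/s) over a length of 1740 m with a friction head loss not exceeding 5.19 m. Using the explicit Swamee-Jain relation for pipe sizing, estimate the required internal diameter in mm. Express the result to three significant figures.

Swamee-Jain (Type III): D = 0.66·[ε^1.25·(LQ²/(gh_f))^4.75 + ν·Q^9.4·(L/(gh_f))^5.2]^0.04
LQ²/(gh_f) = 2.418; L/(gh_f) = 34.18
Term 1 = ε^1.25·(…)^4.75 = 3.48×10^-6; Term 2 = ν·Q^9.4·(…)^5.2 = 6.23×10^-4
D = 0.66·(3.48×10^-6 + 6.23×10^-4)^0.04 = 0.4914 m = 491 mm
Check: V = 1.40 m/s, Re = 4.10×10^5, f = 0.01361, h_f = 4.83 m ≈ 5.19 m ✓

D ≈ 491 mm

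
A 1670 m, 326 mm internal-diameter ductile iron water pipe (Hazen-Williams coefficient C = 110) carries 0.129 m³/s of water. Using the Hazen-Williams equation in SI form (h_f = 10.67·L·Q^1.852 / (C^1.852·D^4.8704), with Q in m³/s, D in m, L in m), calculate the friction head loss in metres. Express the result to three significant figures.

h_f ≈ 15.6 m

h_f = 10.67·1670·0.129^1.852 / (110^1.852·0.326^4.8704) = 15.63 m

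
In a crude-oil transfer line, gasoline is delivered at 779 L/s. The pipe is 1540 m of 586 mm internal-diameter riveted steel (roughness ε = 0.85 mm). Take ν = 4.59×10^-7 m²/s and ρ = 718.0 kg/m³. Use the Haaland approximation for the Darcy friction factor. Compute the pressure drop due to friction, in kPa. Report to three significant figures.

Δp ≈ 170 kPa

V = 4Q/(πD²) = 4·0.779/(π·0.586²) = 2.888 m/s
Re = VD/ν = 2.888·0.586/4.59×10^-7 = 3.69×10^6 → turbulent
ε/D = 0.85/586 = 0.00145
Haaland: f = 0.02164
h_f = f(L/D)V²/(2g) = 0.02164·(1540/0.586)·2.888²/(2·9.81) = 24.18 m
Δp = ρg·h_f = 718.0·9.81·24.18 = 170.3 kPa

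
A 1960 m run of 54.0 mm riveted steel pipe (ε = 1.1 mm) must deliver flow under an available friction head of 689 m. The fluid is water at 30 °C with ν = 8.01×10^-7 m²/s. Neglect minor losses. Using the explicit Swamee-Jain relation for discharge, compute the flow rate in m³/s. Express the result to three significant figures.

Q ≈ 0.00630 m³/s

Swamee-Jain (Type II): Q = -0.965·√(gD⁵h_f/L)·ln[ε/(3.7D) + √(3.17ν²L/(gD³h_f))]
√(gD⁵h_f/L) = √(9.81·0.0540⁵·689/1960) = 0.001258
ε/(3.7D) = 0.00551; √(3.17ν²L/(gD³h_f)) = 6.12×10^-5
Q = -0.965·0.001258·ln(0.005567) = 0.006303 m³/s
Check: V = 2.75 m/s, Re = 1.86×10^5, f = 0.04934, h_f = 691 m ≈ 689 m ✓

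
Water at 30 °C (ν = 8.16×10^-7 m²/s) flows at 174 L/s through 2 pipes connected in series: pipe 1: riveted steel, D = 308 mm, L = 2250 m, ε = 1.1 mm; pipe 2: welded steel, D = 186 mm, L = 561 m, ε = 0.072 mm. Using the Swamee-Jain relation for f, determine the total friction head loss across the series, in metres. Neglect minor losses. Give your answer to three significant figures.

H ≈ 159 m

Pipe 1: V = 2.335 m/s, Re = 8.81×10^5, ε/D = 0.00357, f = 0.02770, h_1 = f(L/D)V²/2g = 56.26 m
Pipe 2: V = 6.404 m/s, Re = 1.46×10^6, ε/D = 3.87×10^-4, f = 0.01629, h_2 = f(L/D)V²/2g = 102.7 m
Series → Q common, losses add: H = Σh = 158.9 m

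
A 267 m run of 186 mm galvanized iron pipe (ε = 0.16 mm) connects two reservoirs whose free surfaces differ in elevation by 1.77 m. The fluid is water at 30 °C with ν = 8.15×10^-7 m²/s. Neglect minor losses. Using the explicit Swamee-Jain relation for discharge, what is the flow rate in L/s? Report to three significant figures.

Swamee-Jain (Type II): Q = -0.965·√(gD⁵h_f/L)·ln[ε/(3.7D) + √(3.17ν²L/(gD³h_f))]
√(gD⁵h_f/L) = √(9.81·0.186⁵·1.77/267) = 0.003805
ε/(3.7D) = 2.32×10^-4; √(3.17ν²L/(gD³h_f)) = 7.09×10^-5
Q = -0.965·0.003805·ln(3.034×10^-4) = 0.02974 m³/s
Check: V = 1.09 m/s, Re = 2.50×10^5, f = 0.02034, h_f = 1.78 m ≈ 1.77 m ✓

Q ≈ 29.7 L/s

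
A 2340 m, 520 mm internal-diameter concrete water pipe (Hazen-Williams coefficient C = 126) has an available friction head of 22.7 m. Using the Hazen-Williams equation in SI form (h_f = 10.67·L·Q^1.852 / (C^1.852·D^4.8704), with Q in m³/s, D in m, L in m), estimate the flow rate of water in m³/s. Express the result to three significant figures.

Rearranging: Q = [h_f·C^1.852·D^4.8704 / (10.67·L)]^(1/1.852)
Q = [22.7·126^1.852·0.520^4.8704 / (10.67·2340)]^0.540 = 0.5144 m³/s

Q ≈ 0.514 m³/s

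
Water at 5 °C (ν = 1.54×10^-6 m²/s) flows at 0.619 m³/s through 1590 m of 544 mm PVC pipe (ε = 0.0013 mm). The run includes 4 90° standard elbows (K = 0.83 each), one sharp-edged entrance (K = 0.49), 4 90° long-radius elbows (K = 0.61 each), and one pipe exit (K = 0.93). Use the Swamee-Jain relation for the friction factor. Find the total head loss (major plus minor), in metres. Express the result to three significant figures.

H_L ≈ 15.0 m

V = 4Q/(πD²) = 2.663 m/s; V²/2g = 0.3615 m
Re = 9.41×10^5, ε/D = 2.39×10^-6 → f = 0.01179 (Swamee-Jain)
Major: h_f = f(L/D)·V²/2g = 0.01179·2923·0.3615 = 12.45 m
Minor: ΣK = 7.18; h_m = ΣK·V²/2g = 2.596 m
Total H_L = 12.45 + 2.596 = 15.05 m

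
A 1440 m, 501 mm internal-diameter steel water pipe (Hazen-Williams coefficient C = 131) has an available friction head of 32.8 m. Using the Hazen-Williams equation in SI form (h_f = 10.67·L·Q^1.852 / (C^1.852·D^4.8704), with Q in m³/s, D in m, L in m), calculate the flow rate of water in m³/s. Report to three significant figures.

Q ≈ 0.769 m³/s

Rearranging: Q = [h_f·C^1.852·D^4.8704 / (10.67·L)]^(1/1.852)
Q = [32.8·131^1.852·0.501^4.8704 / (10.67·1440)]^0.540 = 0.7689 m³/s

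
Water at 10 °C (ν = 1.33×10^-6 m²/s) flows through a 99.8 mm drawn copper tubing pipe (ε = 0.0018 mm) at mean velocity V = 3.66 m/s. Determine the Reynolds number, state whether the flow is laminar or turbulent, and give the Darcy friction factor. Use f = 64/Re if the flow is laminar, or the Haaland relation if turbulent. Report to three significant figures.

Re = VD/ν = 3.660·0.0998/1.33×10^-6 = 2.75×10^5
Re > 4000 → turbulent; ε/D = 1.80×10^-5
Haaland: f = 0.01472

Re ≈ 2.75×10^5; turbulent; f ≈ 0.0147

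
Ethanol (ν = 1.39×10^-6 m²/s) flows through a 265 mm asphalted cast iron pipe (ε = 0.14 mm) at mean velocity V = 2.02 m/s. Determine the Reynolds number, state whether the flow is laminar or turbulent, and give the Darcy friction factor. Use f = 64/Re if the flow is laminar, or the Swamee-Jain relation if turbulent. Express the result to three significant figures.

Re ≈ 3.85×10^5; turbulent; f ≈ 0.0182

Re = VD/ν = 2.020·0.265/1.39×10^-6 = 3.85×10^5
Re > 4000 → turbulent; ε/D = 5.28×10^-4
Swamee-Jain: f = 0.01820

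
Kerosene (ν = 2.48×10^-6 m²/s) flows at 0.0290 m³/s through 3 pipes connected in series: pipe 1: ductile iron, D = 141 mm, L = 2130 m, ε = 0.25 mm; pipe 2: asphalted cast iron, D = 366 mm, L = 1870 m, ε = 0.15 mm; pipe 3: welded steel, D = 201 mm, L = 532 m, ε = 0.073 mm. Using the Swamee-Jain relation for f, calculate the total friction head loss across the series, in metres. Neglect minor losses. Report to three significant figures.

Pipe 1: V = 1.857 m/s, Re = 1.06×10^5, ε/D = 0.00177, f = 0.02463, h_1 = f(L/D)V²/2g = 65.42 m
Pipe 2: V = 0.2756 m/s, Re = 4.07×10^4, ε/D = 4.10×10^-4, f = 0.02316, h_2 = f(L/D)V²/2g = 0.4583 m
Pipe 3: V = 0.9139 m/s, Re = 7.41×10^4, ε/D = 3.63×10^-4, f = 0.02072, h_3 = f(L/D)V²/2g = 2.335 m
Series → Q common, losses add: H = Σh = 68.21 m

H ≈ 68.2 m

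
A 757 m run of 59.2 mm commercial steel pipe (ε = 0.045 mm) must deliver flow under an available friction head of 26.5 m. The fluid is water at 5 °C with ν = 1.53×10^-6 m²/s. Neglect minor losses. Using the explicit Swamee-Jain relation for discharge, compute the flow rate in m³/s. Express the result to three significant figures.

Q ≈ 0.00364 m³/s

Swamee-Jain (Type II): Q = -0.965·√(gD⁵h_f/L)·ln[ε/(3.7D) + √(3.17ν²L/(gD³h_f))]
√(gD⁵h_f/L) = √(9.81·0.0592⁵·26.5/757) = 4.997×10^-4
ε/(3.7D) = 2.05×10^-4; √(3.17ν²L/(gD³h_f)) = 3.23×10^-4
Q = -0.965·4.997×10^-4·ln(5.282×10^-4) = 0.003639 m³/s
Check: V = 1.32 m/s, Re = 5.12×10^4, f = 0.02338, h_f = 26.6 m ≈ 26.5 m ✓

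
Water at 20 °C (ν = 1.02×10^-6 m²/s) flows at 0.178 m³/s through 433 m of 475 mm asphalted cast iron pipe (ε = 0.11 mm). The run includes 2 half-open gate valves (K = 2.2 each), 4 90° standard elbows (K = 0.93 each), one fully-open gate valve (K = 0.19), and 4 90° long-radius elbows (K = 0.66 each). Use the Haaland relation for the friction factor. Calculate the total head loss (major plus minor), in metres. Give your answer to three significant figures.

H_L ≈ 1.30 m

V = 4Q/(πD²) = 1.004 m/s; V²/2g = 0.05143 m
Re = 4.68×10^5, ε/D = 2.32×10^-4 → f = 0.01566 (Haaland)
Major: h_f = f(L/D)·V²/2g = 0.01566·911.6·0.05143 = 0.7341 m
Minor: ΣK = 11.0; h_m = ΣK·V²/2g = 0.5631 m
Total H_L = 0.7341 + 0.5631 = 1.297 m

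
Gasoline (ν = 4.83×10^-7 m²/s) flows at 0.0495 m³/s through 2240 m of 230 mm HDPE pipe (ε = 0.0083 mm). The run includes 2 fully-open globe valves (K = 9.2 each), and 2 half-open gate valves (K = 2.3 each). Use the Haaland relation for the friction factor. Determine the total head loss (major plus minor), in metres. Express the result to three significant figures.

H_L ≈ 11.0 m

V = 4Q/(πD²) = 1.191 m/s; V²/2g = 0.07235 m
Re = 5.67×10^5, ε/D = 3.61×10^-5 → f = 0.01325 (Haaland)
Major: h_f = f(L/D)·V²/2g = 0.01325·9739·0.07235 = 9.335 m
Minor: ΣK = 23.0; h_m = ΣK·V²/2g = 1.664 m
Total H_L = 9.335 + 1.664 = 11.00 m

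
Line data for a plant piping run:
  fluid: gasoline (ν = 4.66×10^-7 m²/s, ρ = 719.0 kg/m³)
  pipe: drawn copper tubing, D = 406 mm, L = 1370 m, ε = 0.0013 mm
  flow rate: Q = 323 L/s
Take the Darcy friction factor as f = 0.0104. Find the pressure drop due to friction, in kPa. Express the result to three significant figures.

Δp ≈ 78.5 kPa

V = 4Q/(πD²) = 4·0.323/(π·0.406²) = 2.495 m/s
h_f = f(L/D)V²/(2g) = 0.01040·(1370/0.406)·2.495²/(2·9.81) = 11.13 m
Δp = ρg·h_f = 719.0·9.81·11.13 = 78.53 kPa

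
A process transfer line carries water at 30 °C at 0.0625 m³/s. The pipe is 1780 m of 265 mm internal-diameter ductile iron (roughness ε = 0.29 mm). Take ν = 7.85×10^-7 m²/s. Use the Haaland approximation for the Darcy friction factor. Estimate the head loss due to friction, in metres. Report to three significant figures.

h_f ≈ 9.12 m

V = 4Q/(πD²) = 4·0.0625/(π·0.265²) = 1.133 m/s
Re = VD/ν = 1.133·0.265/7.85×10^-7 = 3.83×10^5 → turbulent
ε/D = 0.29/265 = 0.00109
Haaland: f = 0.02075
h_f = f(L/D)V²/(2g) = 0.02075·(1780/0.265)·1.133²/(2·9.81) = 9.121 m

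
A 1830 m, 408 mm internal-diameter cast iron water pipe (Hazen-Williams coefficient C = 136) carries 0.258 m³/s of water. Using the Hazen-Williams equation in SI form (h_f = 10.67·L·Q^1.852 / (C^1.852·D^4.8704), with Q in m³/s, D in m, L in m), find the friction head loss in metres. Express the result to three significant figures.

h_f ≈ 14.0 m

h_f = 10.67·1830·0.258^1.852 / (136^1.852·0.408^4.8704) = 13.99 m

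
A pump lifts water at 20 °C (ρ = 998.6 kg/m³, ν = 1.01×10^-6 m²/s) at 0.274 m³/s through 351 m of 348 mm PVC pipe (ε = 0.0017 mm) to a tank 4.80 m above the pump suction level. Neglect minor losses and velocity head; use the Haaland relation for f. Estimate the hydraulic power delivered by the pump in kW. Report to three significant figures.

V = 4Q/(πD²) = 2.881 m/s; Re = 9.93×10^5; ε/D = 4.89×10^-6; f = 0.01168
h_f = f(L/D)V²/2g = 4.984 m
Total head H = z + h_f = 4.80 + 4.984 = 9.784 m
P_hyd = ρgQH = 998.6·9.81·0.274·9.784 = 26.26 kW

P_hyd ≈ 26.3 kW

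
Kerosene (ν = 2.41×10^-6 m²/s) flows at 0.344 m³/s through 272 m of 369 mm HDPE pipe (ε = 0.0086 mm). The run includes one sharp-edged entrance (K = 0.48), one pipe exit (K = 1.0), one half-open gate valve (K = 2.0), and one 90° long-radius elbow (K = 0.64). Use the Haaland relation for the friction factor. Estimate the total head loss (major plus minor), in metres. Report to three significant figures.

H_L ≈ 7.37 m

V = 4Q/(πD²) = 3.217 m/s; V²/2g = 0.5274 m
Re = 4.93×10^5, ε/D = 2.33×10^-5 → f = 0.01337 (Haaland)
Major: h_f = f(L/D)·V²/2g = 0.01337·737.1·0.5274 = 5.199 m
Minor: ΣK = 4.12; h_m = ΣK·V²/2g = 2.173 m
Total H_L = 5.199 + 2.173 = 7.371 m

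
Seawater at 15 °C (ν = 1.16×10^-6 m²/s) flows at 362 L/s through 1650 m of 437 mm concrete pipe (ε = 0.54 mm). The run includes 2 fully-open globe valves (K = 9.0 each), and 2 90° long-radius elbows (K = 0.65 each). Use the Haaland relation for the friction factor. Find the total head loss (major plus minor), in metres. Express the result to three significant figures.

H_L ≈ 29.2 m

V = 4Q/(πD²) = 2.414 m/s; V²/2g = 0.2969 m
Re = 9.09×10^5, ε/D = 0.00124 → f = 0.02098 (Haaland)
Major: h_f = f(L/D)·V²/2g = 0.02098·3776·0.2969 = 23.52 m
Minor: ΣK = 19.3; h_m = ΣK·V²/2g = 5.730 m
Total H_L = 23.52 + 5.730 = 29.25 m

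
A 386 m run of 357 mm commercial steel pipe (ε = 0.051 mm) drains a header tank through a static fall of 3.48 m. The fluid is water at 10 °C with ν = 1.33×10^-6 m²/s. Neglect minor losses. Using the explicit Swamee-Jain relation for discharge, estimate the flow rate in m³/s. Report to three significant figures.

Q ≈ 0.207 m³/s

Swamee-Jain (Type II): Q = -0.965·√(gD⁵h_f/L)·ln[ε/(3.7D) + √(3.17ν²L/(gD³h_f))]
√(gD⁵h_f/L) = √(9.81·0.357⁵·3.48/386) = 0.02265
ε/(3.7D) = 3.86×10^-5; √(3.17ν²L/(gD³h_f)) = 3.73×10^-5
Q = -0.965·0.02265·ln(7.594×10^-5) = 0.2073 m³/s
Check: V = 2.07 m/s, Re = 5.56×10^5, f = 0.01479, h_f = 3.50 m ≈ 3.48 m ✓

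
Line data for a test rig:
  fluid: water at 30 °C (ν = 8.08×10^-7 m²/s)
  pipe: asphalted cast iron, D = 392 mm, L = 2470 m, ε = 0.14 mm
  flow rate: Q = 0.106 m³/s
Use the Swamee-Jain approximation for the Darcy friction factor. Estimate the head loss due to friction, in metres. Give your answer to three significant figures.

h_f ≈ 4.21 m

V = 4Q/(πD²) = 4·0.106/(π·0.392²) = 0.8783 m/s
Re = VD/ν = 0.8783·0.392/8.08×10^-7 = 4.26×10^5 → turbulent
ε/D = 0.14/392 = 3.57×10^-4
Swamee-Jain: f = 0.01699
h_f = f(L/D)V²/(2g) = 0.01699·(2470/0.392)·0.8783²/(2·9.81) = 4.208 m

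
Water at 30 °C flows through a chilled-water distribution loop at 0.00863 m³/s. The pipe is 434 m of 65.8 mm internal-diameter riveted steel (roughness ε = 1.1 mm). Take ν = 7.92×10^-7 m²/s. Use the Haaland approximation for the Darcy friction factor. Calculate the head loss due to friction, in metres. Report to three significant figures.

V = 4Q/(πD²) = 4·0.00863/(π·0.0658²) = 2.538 m/s
Re = VD/ν = 2.538·0.0658/7.92×10^-7 = 2.11×10^5 → turbulent
ε/D = 1.1/65.8 = 0.0167
Haaland: f = 0.04575
h_f = f(L/D)V²/(2g) = 0.04575·(434/0.0658)·2.538²/(2·9.81) = 99.06 m

h_f ≈ 99.1 m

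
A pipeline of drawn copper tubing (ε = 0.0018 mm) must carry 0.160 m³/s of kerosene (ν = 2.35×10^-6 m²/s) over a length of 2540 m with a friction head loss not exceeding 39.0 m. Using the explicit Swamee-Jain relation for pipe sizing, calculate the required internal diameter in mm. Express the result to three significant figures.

Swamee-Jain (Type III): D = 0.66·[ε^1.25·(LQ²/(gh_f))^4.75 + ν·Q^9.4·(L/(gh_f))^5.2]^0.04
LQ²/(gh_f) = 0.1700; L/(gh_f) = 6.639
Term 1 = ε^1.25·(…)^4.75 = 1.46×10^-11; Term 2 = ν·Q^9.4·(…)^5.2 = 1.46×10^-9
D = 0.66·(1.46×10^-11 + 1.46×10^-9)^0.04 = 0.2926 m = 293 mm
Check: V = 2.38 m/s, Re = 2.96×10^5, f = 0.01448, h_f = 36.3 m ≈ 39.0 m ✓

D ≈ 293 mm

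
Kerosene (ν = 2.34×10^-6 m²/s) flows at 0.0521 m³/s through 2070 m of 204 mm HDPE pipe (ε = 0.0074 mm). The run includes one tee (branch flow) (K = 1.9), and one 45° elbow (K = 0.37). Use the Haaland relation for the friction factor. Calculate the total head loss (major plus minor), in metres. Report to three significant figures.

H_L ≈ 22.4 m

V = 4Q/(πD²) = 1.594 m/s; V²/2g = 0.1295 m
Re = 1.39×10^5, ε/D = 3.63×10^-5 → f = 0.01684 (Haaland)
Major: h_f = f(L/D)·V²/2g = 0.01684·10147·0.1295 = 22.13 m
Minor: ΣK = 2.27; h_m = ΣK·V²/2g = 0.2940 m
Total H_L = 22.13 + 0.2940 = 22.43 m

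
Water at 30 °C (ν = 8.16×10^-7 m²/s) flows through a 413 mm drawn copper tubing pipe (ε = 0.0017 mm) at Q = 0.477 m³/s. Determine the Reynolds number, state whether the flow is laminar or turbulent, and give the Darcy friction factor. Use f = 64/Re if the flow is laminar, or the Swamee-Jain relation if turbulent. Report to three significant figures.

Re ≈ 1.80×10^6; turbulent; f ≈ 0.0107

V = 4Q/(πD²) = 3.561 m/s
Re = VD/ν = 3.561·0.413/8.16×10^-7 = 1.80×10^6
Re > 4000 → turbulent; ε/D = 4.12×10^-6
Swamee-Jain: f = 0.01069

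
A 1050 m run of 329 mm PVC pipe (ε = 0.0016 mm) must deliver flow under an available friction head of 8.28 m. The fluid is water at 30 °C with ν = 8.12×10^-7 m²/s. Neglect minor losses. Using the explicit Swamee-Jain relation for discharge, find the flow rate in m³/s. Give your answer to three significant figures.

Swamee-Jain (Type II): Q = -0.965·√(gD⁵h_f/L)·ln[ε/(3.7D) + √(3.17ν²L/(gD³h_f))]
√(gD⁵h_f/L) = √(9.81·0.329⁵·8.28/1050) = 0.01727
ε/(3.7D) = 1.31×10^-6; √(3.17ν²L/(gD³h_f)) = 2.75×10^-5
Q = -0.965·0.01727·ln(2.886×10^-5) = 0.1742 m³/s
Check: V = 2.05 m/s, Re = 8.30×10^5, f = 0.01209, h_f = 8.26 m ≈ 8.28 m ✓

Q ≈ 0.174 m³/s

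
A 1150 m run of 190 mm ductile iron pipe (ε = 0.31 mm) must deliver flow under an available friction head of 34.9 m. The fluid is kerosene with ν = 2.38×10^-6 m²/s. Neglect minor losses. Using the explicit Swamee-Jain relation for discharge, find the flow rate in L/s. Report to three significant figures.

Q ≈ 62.4 L/s

Swamee-Jain (Type II): Q = -0.965·√(gD⁵h_f/L)·ln[ε/(3.7D) + √(3.17ν²L/(gD³h_f))]
√(gD⁵h_f/L) = √(9.81·0.190⁵·34.9/1150) = 0.008586
ε/(3.7D) = 4.41×10^-4; √(3.17ν²L/(gD³h_f)) = 9.38×10^-5
Q = -0.965·0.008586·ln(5.347×10^-4) = 0.06242 m³/s
Check: V = 2.20 m/s, Re = 1.76×10^5, f = 0.02353, h_f = 35.2 m ≈ 34.9 m ✓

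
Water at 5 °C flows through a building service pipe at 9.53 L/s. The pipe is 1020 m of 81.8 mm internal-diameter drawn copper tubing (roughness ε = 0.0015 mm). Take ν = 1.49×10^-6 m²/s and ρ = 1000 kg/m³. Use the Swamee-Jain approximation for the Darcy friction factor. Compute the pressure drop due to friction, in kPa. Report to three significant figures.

V = 4Q/(πD²) = 4·0.00953/(π·0.0818²) = 1.813 m/s
Re = VD/ν = 1.813·0.0818/1.49×10^-6 = 9.96×10^4 → turbulent
ε/D = 0.0015/81.8 = 1.83×10^-5
Swamee-Jain: f = 0.01799
h_f = f(L/D)V²/(2g) = 0.01799·(1020/0.0818)·1.813²/(2·9.81) = 37.60 m
Δp = ρg·h_f = 1000·9.81·37.60 = 368.9 kPa

Δp ≈ 369 kPa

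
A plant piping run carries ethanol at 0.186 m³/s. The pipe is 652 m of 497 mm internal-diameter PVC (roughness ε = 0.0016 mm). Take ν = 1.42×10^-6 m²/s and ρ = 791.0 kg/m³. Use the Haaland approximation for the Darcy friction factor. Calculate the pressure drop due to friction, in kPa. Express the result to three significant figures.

V = 4Q/(πD²) = 4·0.186/(π·0.497²) = 0.9588 m/s
Re = VD/ν = 0.9588·0.497/1.42×10^-6 = 3.36×10^5 → turbulent
ε/D = 0.0016/497 = 3.22×10^-6
Haaland: f = 0.01407
h_f = f(L/D)V²/(2g) = 0.01407·(652/0.497)·0.9588²/(2·9.81) = 0.8650 m
Δp = ρg·h_f = 791.0·9.81·0.8650 = 6.712 kPa

Δp ≈ 6.71 kPa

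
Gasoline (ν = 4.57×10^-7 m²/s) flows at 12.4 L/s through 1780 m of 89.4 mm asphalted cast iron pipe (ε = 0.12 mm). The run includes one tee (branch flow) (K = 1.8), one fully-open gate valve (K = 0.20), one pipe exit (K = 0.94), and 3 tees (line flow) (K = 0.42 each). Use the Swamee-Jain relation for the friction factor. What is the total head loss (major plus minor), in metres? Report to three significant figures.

V = 4Q/(πD²) = 1.975 m/s; V²/2g = 0.1989 m
Re = 3.86×10^5, ε/D = 0.00134 → f = 0.02188 (Swamee-Jain)
Major: h_f = f(L/D)·V²/2g = 0.02188·19911·0.1989 = 86.64 m
Minor: ΣK = 4.20; h_m = ΣK·V²/2g = 0.8353 m
Total H_L = 86.64 + 0.8353 = 87.48 m

H_L ≈ 87.5 m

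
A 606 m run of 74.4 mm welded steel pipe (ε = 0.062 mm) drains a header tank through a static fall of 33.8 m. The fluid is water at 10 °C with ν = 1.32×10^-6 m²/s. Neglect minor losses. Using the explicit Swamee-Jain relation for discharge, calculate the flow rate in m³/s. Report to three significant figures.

Swamee-Jain (Type II): Q = -0.965·√(gD⁵h_f/L)·ln[ε/(3.7D) + √(3.17ν²L/(gD³h_f))]
√(gD⁵h_f/L) = √(9.81·0.0744⁵·33.8/606) = 0.001117
ε/(3.7D) = 2.25×10^-4; √(3.17ν²L/(gD³h_f)) = 1.57×10^-4
Q = -0.965·0.001117·ln(3.818×10^-4) = 0.008483 m³/s
Check: V = 1.95 m/s, Re = 1.10×10^5, f = 0.02154, h_f = 34.0 m ≈ 33.8 m ✓

Q ≈ 0.00848 m³/s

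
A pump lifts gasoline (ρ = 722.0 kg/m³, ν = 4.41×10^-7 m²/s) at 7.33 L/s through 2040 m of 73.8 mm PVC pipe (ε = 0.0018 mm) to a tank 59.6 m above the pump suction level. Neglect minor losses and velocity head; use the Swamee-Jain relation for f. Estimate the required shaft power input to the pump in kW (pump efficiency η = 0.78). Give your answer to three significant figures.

P_shaft ≈ 8.03 kW

V = 4Q/(πD²) = 1.714 m/s; Re = 2.87×10^5; ε/D = 2.44×10^-5; f = 0.01477
h_f = f(L/D)V²/2g = 61.11 m
Total head H = z + h_f = 59.6 + 61.11 = 120.7 m
P_hyd = ρgQH = 722.0·9.81·0.00733·120.7 = 6.267 kW
P_shaft = P_hyd/η = 6.267/0.78 = 8.034 kW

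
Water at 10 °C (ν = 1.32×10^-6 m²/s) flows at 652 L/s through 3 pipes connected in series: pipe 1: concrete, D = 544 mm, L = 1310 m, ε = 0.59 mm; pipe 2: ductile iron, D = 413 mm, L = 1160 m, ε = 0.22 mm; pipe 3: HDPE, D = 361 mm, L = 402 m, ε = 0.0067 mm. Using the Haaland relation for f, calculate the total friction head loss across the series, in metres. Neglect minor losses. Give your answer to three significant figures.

H ≈ 104 m

Pipe 1: V = 2.805 m/s, Re = 1.16×10^6, ε/D = 0.00108, f = 0.02029, h_1 = f(L/D)V²/2g = 19.59 m
Pipe 2: V = 4.867 m/s, Re = 1.52×10^6, ε/D = 5.33×10^-4, f = 0.01725, h_2 = f(L/D)V²/2g = 58.50 m
Pipe 3: V = 6.370 m/s, Re = 1.74×10^6, ε/D = 1.86×10^-5, f = 0.01108, h_3 = f(L/D)V²/2g = 25.52 m
Series → Q common, losses add: H = Σh = 103.6 m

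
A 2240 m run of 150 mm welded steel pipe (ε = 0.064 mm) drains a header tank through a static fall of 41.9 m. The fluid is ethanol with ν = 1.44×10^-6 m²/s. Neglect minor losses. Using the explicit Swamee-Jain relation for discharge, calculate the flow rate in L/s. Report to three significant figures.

Q ≈ 30.4 L/s

Swamee-Jain (Type II): Q = -0.965·√(gD⁵h_f/L)·ln[ε/(3.7D) + √(3.17ν²L/(gD³h_f))]
√(gD⁵h_f/L) = √(9.81·0.150⁵·41.9/2240) = 0.003733
ε/(3.7D) = 1.15×10^-4; √(3.17ν²L/(gD³h_f)) = 1.03×10^-4
Q = -0.965·0.003733·ln(2.183×10^-4) = 0.03036 m³/s
Check: V = 1.72 m/s, Re = 1.79×10^5, f = 0.01874, h_f = 42.1 m ≈ 41.9 m ✓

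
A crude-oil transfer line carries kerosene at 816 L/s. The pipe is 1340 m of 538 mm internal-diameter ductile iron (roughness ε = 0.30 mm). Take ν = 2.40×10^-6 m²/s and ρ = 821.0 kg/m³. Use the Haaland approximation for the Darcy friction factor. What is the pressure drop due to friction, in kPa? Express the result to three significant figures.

V = 4Q/(πD²) = 4·0.816/(π·0.538²) = 3.590 m/s
Re = VD/ν = 3.590·0.538/2.40×10^-6 = 8.05×10^5 → turbulent
ε/D = 0.30/538 = 5.58×10^-4
Haaland: f = 0.01765
h_f = f(L/D)V²/(2g) = 0.01765·(1340/0.538)·3.590²/(2·9.81) = 28.87 m
Δp = ρg·h_f = 821.0·9.81·28.87 = 232.5 kPa

Δp ≈ 233 kPa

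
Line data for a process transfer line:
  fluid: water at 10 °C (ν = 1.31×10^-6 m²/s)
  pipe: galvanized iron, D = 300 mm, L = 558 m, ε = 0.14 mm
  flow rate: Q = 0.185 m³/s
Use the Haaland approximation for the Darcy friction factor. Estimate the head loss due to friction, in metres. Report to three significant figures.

V = 4Q/(πD²) = 4·0.185/(π·0.300²) = 2.617 m/s
Re = VD/ν = 2.617·0.300/1.31×10^-6 = 5.99×10^5 → turbulent
ε/D = 0.14/300 = 4.67×10^-4
Haaland: f = 0.01723
h_f = f(L/D)V²/(2g) = 0.01723·(558/0.300)·2.617²/(2·9.81) = 11.19 m

h_f ≈ 11.2 m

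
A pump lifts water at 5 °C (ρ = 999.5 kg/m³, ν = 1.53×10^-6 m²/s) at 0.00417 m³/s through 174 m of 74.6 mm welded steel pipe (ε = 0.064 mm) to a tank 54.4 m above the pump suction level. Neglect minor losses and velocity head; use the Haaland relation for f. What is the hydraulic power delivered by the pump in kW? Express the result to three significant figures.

V = 4Q/(πD²) = 0.9540 m/s; Re = 4.65×10^4; ε/D = 8.58×10^-4; f = 0.02357
h_f = f(L/D)V²/2g = 2.551 m
Total head H = z + h_f = 54.4 + 2.551 = 56.95 m
P_hyd = ρgQH = 999.5·9.81·0.00417·56.95 = 2.329 kW

P_hyd ≈ 2.33 kW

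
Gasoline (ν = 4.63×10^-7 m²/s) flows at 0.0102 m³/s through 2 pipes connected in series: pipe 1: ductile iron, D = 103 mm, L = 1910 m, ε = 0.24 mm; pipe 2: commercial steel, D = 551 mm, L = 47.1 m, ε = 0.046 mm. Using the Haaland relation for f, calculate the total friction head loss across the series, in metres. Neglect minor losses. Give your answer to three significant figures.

Pipe 1: V = 1.224 m/s, Re = 2.72×10^5, ε/D = 0.00233, f = 0.02498, h_1 = f(L/D)V²/2g = 35.38 m
Pipe 2: V = 0.04278 m/s, Re = 5.09×10^4, ε/D = 8.35×10^-5, f = 0.02086, h_2 = f(L/D)V²/2g = 1.663×10^-4 m
Series → Q common, losses add: H = Σh = 35.38 m

H ≈ 35.4 m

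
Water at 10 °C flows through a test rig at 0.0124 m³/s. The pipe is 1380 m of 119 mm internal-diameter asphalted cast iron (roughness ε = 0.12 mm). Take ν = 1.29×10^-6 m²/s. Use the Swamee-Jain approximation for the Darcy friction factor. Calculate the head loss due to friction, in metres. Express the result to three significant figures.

h_f ≈ 16.4 m

V = 4Q/(πD²) = 4·0.0124/(π·0.119²) = 1.115 m/s
Re = VD/ν = 1.115·0.119/1.29×10^-6 = 1.03×10^5 → turbulent
ε/D = 0.12/119 = 0.00101
Swamee-Jain: f = 0.02231
h_f = f(L/D)V²/(2g) = 0.02231·(1380/0.119)·1.115²/(2·9.81) = 16.39 m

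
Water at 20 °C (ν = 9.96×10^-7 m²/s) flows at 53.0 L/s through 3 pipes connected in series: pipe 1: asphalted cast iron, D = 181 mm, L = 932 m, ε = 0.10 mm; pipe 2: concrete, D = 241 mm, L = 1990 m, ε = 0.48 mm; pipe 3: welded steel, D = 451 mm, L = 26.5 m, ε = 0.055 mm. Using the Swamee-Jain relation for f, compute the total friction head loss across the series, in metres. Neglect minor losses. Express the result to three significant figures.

H ≈ 34.2 m

Pipe 1: V = 2.060 m/s, Re = 3.74×10^5, ε/D = 5.52×10^-4, f = 0.01837, h_1 = f(L/D)V²/2g = 20.46 m
Pipe 2: V = 1.162 m/s, Re = 2.81×10^5, ε/D = 0.00199, f = 0.02419, h_2 = f(L/D)V²/2g = 13.74 m
Pipe 3: V = 0.3318 m/s, Re = 1.50×10^5, ε/D = 1.22×10^-4, f = 0.01732, h_3 = f(L/D)V²/2g = 0.005710 m
Series → Q common, losses add: H = Σh = 34.21 m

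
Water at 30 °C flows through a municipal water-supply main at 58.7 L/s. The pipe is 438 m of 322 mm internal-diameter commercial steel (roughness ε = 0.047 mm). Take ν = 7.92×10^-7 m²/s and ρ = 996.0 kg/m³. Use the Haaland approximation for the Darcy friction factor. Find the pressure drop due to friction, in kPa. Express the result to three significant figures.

Δp ≈ 5.52 kPa

V = 4Q/(πD²) = 4·0.0587/(π·0.322²) = 0.7208 m/s
Re = VD/ν = 0.7208·0.322/7.92×10^-7 = 2.93×10^5 → turbulent
ε/D = 0.047/322 = 1.46×10^-4
Haaland: f = 0.01567
h_f = f(L/D)V²/(2g) = 0.01567·(438/0.322)·0.7208²/(2·9.81) = 0.5645 m
Δp = ρg·h_f = 996.0·9.81·0.5645 = 5.516 kPa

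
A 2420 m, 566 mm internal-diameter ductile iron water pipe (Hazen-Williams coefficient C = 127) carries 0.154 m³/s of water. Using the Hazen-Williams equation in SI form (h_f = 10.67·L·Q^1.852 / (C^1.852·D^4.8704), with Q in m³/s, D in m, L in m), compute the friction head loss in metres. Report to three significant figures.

h_f ≈ 1.64 m

h_f = 10.67·2420·0.154^1.852 / (127^1.852·0.566^4.8704) = 1.640 m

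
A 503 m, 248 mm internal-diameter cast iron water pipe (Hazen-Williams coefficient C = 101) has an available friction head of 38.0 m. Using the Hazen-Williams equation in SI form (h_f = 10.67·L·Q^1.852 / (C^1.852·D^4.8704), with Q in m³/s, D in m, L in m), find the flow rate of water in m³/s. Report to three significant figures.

Rearranging: Q = [h_f·C^1.852·D^4.8704 / (10.67·L)]^(1/1.852)
Q = [38.0·101^1.852·0.248^4.8704 / (10.67·503)]^0.540 = 0.1782 m³/s

Q ≈ 0.178 m³/s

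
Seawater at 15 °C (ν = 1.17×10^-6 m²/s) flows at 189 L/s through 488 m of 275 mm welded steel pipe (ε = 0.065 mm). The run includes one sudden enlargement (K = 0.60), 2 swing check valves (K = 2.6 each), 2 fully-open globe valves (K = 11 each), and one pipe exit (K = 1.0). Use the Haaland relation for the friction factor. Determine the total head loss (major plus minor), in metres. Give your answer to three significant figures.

V = 4Q/(πD²) = 3.182 m/s; V²/2g = 0.5161 m
Re = 7.48×10^5, ε/D = 2.36×10^-4 → f = 0.01521 (Haaland)
Major: h_f = f(L/D)·V²/2g = 0.01521·1775·0.5161 = 13.93 m
Minor: ΣK = 28.8; h_m = ΣK·V²/2g = 14.86 m
Total H_L = 13.93 + 14.86 = 28.79 m

H_L ≈ 28.8 m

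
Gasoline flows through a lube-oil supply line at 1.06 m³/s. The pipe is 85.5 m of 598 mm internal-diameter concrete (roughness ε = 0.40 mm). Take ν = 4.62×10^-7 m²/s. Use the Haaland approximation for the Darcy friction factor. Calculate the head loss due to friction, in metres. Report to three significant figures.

h_f ≈ 1.86 m

V = 4Q/(πD²) = 4·1.06/(π·0.598²) = 3.774 m/s
Re = VD/ν = 3.774·0.598/4.62×10^-7 = 4.89×10^6 → turbulent
ε/D = 0.40/598 = 6.69×10^-4
Haaland: f = 0.01796
h_f = f(L/D)V²/(2g) = 0.01796·(85.5/0.598)·3.774²/(2·9.81) = 1.864 m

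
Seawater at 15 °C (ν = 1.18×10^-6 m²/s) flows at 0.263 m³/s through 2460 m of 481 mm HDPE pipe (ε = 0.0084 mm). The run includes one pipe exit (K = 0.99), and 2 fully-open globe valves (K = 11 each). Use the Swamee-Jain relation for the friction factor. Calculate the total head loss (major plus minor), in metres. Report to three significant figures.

H_L ≈ 9.56 m

V = 4Q/(πD²) = 1.447 m/s; V²/2g = 0.1068 m
Re = 5.90×10^5, ε/D = 1.75×10^-5 → f = 0.01302 (Swamee-Jain)
Major: h_f = f(L/D)·V²/2g = 0.01302·5114·0.1068 = 7.108 m
Minor: ΣK = 23.0; h_m = ΣK·V²/2g = 2.455 m
Total H_L = 7.108 + 2.455 = 9.563 m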